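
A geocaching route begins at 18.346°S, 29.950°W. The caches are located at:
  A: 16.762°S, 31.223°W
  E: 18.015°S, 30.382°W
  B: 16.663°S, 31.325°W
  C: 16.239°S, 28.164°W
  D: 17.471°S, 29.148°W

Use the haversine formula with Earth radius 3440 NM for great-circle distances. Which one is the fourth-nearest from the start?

Distances from the start (18.346°S, 29.950°W):
E: 31.7 NM
D: 69.7 NM
A: 119.8 NM
B: 128.1 NM
C: 162.7 NM
The fourth-nearest is B at 128.1 NM.

B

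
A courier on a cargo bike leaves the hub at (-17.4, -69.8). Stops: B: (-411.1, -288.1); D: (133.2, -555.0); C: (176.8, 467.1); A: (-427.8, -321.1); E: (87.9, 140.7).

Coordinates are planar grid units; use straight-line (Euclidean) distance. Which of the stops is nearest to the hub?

E

Distances from the hub ((-17.4, -69.8)):
E: 235.4
B: 450.2
A: 481.2
D: 508.0
C: 570.9
The nearest is E at 235.4.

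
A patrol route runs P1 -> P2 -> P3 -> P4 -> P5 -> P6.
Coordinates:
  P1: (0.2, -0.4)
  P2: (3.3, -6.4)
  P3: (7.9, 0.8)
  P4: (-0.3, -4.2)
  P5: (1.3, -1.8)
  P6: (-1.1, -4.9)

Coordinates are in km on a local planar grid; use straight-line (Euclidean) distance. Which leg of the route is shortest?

P4–P5

Leg distances:
P1→P2: 6.8 km
P2→P3: 8.5 km
P3→P4: 9.6 km
P4→P5: 2.9 km
P5→P6: 3.9 km
The shortest leg is P4–P5 at 2.9 km.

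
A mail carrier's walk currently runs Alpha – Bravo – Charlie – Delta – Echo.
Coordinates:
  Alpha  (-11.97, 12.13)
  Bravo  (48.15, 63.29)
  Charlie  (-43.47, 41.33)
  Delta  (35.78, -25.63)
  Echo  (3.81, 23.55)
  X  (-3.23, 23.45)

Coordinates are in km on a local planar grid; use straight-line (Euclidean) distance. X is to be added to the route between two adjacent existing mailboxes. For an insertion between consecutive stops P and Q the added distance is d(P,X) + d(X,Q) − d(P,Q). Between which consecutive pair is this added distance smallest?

Added distance for inserting X between each consecutive pair:
Alpha–Bravo: 0.4 km
Bravo–Charlie: 14.8 km
Charlie–Delta: 3.0 km
Delta–Echo: 11.1 km
Smallest added distance is 0.4 km, inserting between Alpha and Bravo.

between Alpha and Bravo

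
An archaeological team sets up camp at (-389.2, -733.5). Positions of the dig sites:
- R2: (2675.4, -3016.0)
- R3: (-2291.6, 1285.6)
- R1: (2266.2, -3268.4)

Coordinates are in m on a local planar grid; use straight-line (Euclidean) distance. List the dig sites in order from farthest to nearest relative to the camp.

R2, R1, R3

Computing each straight-line distance from (-389.2, -733.5):
R2 (2675.4, -3016.0): 3821.2 m
R1 (2266.2, -3268.4): 3671.1 m
R3 (-2291.6, 1285.6): 2774.1 m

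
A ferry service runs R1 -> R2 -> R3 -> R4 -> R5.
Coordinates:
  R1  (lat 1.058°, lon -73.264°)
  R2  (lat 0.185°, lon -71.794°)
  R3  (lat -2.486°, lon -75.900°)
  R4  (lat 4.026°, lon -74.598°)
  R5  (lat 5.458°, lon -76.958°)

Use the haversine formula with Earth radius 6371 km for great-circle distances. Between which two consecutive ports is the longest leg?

Leg distances:
R1→R2: 190.1 km
R2→R3: 544.6 km
R3→R4: 738.4 km
R4→R5: 306.2 km
The longest leg is R3–R4 at 738.4 km.

R3–R4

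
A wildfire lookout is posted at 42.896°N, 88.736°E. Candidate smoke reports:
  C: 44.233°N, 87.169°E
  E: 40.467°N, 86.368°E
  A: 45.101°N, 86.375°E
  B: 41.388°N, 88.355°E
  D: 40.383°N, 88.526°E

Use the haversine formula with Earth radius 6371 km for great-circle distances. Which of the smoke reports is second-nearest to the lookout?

C

Distances from the lookout (42.896°N, 88.736°E):
B: 170.6 km
C: 195.0 km
D: 280.0 km
A: 309.5 km
E: 334.1 km
The second-nearest is C at 195.0 km.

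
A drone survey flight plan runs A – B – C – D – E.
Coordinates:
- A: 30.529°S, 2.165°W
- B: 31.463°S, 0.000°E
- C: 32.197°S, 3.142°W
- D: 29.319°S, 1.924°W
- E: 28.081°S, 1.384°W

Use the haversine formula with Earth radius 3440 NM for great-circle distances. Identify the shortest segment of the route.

D–E

Leg distances:
A→B: 124.7 NM
B→C: 166.2 NM
C→D: 183.9 NM
D→E: 79.6 NM
The shortest leg is D–E at 79.6 NM.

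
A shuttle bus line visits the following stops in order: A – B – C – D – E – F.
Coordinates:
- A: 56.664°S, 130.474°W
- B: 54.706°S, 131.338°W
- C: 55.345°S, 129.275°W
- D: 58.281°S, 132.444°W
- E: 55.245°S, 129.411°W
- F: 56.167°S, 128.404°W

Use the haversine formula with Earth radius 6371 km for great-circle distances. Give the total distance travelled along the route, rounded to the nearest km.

1258 km

Leg distances:
A→B: 224.4 km  (cumulative 224.4 km)
B→C: 149.5 km  (cumulative 373.8 km)
C→D: 379.1 km  (cumulative 752.9 km)
D→E: 384.8 km  (cumulative 1137.7 km)
E→F: 120.4 km  (cumulative 1258.1 km)
Total route length ≈ 1258 km.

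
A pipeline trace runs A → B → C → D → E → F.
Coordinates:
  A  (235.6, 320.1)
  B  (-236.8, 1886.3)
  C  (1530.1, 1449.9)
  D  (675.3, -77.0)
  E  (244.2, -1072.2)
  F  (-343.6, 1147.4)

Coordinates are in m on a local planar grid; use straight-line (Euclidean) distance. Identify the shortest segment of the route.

Leg distances:
A→B: 1635.9 m
B→C: 1820.0 m
C→D: 1749.9 m
D→E: 1084.6 m
E→F: 2296.1 m
The shortest leg is D–E at 1084.6 m.

D–E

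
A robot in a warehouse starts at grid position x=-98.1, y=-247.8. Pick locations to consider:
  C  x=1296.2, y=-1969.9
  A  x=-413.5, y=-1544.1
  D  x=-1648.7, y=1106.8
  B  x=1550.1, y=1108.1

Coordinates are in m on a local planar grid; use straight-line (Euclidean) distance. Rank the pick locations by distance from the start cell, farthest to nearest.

C, B, D, A

Distances from the start cell:
C x=1296.2, y=-1969.9: 2215.8 m
B x=1550.1, y=1108.1: 2134.3 m
D x=-1648.7, y=1106.8: 2059.0 m
A x=-413.5, y=-1544.1: 1334.1 m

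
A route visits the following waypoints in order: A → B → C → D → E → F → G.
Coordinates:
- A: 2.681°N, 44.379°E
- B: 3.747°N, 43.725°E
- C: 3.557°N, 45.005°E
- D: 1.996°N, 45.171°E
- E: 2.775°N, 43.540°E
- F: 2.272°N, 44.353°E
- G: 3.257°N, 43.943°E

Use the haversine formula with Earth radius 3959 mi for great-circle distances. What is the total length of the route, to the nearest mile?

549 mi

Leg distances:
A→B: 86.4 mi  (cumulative 86.4 mi)
B→C: 89.2 mi  (cumulative 175.6 mi)
C→D: 108.5 mi  (cumulative 284.1 mi)
D→E: 124.8 mi  (cumulative 408.9 mi)
E→F: 66.0 mi  (cumulative 474.9 mi)
F→G: 73.7 mi  (cumulative 548.6 mi)
Total route length ≈ 549 mi.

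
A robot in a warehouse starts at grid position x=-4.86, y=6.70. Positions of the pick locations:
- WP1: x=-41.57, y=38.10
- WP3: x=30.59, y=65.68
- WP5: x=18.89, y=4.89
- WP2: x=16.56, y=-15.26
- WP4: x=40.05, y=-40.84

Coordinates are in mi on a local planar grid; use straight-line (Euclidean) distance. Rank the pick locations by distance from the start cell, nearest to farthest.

Distances from the start cell:
WP5 x=18.89, y=4.89: 23.8 mi
WP2 x=16.56, y=-15.26: 30.7 mi
WP1 x=-41.57, y=38.10: 48.3 mi
WP4 x=40.05, y=-40.84: 65.4 mi
WP3 x=30.59, y=65.68: 68.8 mi

WP5, WP2, WP1, WP4, WP3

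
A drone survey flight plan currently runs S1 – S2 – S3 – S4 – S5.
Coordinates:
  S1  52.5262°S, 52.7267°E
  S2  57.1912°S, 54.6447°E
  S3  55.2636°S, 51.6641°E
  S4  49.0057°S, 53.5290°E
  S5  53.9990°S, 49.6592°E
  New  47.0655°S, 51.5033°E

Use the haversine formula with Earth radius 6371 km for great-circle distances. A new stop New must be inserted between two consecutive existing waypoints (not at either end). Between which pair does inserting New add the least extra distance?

between S4 and S5

Added distance for inserting New between each consecutive pair:
S1–S2: 1226.3 km
S2–S3: 1774.9 km
S3–S4: 467.4 km
S4–S5: 428.7 km
Smallest added distance is 428.7 km, inserting between S4 and S5.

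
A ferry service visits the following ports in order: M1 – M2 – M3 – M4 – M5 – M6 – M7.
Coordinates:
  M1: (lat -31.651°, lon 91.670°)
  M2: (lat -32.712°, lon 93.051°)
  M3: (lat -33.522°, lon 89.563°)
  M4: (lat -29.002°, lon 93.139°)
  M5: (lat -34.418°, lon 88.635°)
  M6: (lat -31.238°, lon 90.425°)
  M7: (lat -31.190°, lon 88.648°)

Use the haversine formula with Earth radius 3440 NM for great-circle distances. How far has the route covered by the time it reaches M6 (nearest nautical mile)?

Leg distances:
M1→M2: 94.8 NM  (cumulative 94.8 NM)
M2→M3: 182.0 NM  (cumulative 276.8 NM)
M3→M4: 327.5 NM  (cumulative 604.3 NM)
M4→M5: 398.2 NM  (cumulative 1002.5 NM)
M5→M6: 211.2 NM  (cumulative 1213.7 NM)
Cumulative distance at M6 ≈ 1214 NM.

1214 NM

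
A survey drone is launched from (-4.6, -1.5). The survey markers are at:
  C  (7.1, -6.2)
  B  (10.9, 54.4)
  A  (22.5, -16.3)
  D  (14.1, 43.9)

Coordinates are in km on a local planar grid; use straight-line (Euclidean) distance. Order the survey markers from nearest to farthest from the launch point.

C, A, D, B

Computing each straight-line distance from (-4.6, -1.5):
C (7.1, -6.2): 12.6 km
A (22.5, -16.3): 30.9 km
D (14.1, 43.9): 49.1 km
B (10.9, 54.4): 58.0 km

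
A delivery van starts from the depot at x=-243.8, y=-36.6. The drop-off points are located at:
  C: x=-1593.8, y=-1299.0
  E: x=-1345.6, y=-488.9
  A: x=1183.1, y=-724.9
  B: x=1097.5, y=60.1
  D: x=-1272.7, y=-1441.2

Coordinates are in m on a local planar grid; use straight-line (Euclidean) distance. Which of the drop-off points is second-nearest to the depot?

Distances from the depot (x=-243.8, y=-36.6):
E: 1191.0 m
B: 1344.8 m
A: 1584.2 m
D: 1741.1 m
C: 1848.3 m
The second-nearest is B at 1344.8 m.

B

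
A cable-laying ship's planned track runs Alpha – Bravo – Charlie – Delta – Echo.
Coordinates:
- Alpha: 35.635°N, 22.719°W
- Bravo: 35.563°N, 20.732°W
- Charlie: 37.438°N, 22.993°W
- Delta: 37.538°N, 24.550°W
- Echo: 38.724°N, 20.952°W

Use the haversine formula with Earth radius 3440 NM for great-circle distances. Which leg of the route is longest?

Leg distances:
Alpha→Bravo: 97.1 NM
Bravo→Charlie: 156.8 NM
Charlie→Delta: 74.4 NM
Delta→Echo: 184.2 NM
The longest leg is Delta–Echo at 184.2 NM.

Delta–Echo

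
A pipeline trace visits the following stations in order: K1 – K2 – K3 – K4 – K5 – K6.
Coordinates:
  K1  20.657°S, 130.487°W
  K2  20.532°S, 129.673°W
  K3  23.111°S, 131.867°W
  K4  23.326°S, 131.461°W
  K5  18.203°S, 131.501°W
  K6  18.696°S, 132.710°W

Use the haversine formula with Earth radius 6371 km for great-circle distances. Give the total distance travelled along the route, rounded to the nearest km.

Leg distances:
K1→K2: 85.9 km  (cumulative 85.9 km)
K2→K3: 365.4 km  (cumulative 451.3 km)
K3→K4: 47.9 km  (cumulative 499.1 km)
K4→K5: 569.7 km  (cumulative 1068.8 km)
K5→K6: 138.8 km  (cumulative 1207.6 km)
Total route length ≈ 1208 km.

1208 km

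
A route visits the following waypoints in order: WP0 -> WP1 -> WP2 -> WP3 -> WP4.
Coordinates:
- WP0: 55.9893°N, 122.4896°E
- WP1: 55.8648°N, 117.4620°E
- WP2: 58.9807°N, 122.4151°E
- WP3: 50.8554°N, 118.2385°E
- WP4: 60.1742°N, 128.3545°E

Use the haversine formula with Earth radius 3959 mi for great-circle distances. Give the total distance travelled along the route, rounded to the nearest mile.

Leg distances:
WP0→WP1: 194.8 mi  (cumulative 194.8 mi)
WP1→WP2: 283.2 mi  (cumulative 478.0 mi)
WP2→WP3: 585.1 mi  (cumulative 1063.2 mi)
WP3→WP4: 753.9 mi  (cumulative 1817.1 mi)
Total route length ≈ 1817 mi.

1817 mi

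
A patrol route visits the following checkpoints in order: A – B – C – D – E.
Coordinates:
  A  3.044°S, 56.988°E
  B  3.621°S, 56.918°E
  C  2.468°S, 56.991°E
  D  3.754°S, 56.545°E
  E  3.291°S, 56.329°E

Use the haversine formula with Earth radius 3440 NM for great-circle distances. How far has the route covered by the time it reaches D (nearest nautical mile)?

186 NM

Leg distances:
A→B: 34.9 NM  (cumulative 34.9 NM)
B→C: 69.4 NM  (cumulative 104.3 NM)
C→D: 81.7 NM  (cumulative 186.0 NM)
Cumulative distance at D ≈ 186 NM.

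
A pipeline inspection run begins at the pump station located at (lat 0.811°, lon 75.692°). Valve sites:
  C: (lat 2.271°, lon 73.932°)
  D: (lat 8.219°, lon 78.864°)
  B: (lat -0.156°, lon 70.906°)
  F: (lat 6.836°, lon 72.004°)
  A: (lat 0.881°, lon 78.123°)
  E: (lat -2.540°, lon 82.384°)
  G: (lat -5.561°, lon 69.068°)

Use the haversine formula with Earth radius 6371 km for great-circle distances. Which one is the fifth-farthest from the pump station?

B

Distance to each, sorted:
G: 1021.3 km
D: 895.5 km
E: 832.0 km
F: 784.9 km
B: 542.9 km
A: 270.4 km
C: 254.2 km
The fifth-farthest is B at 542.9 km.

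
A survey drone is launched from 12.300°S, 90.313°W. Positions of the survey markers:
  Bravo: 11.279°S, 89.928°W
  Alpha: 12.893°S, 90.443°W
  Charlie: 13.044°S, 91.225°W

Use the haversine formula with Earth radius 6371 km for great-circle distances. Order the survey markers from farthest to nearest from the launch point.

Charlie, Bravo, Alpha

Distances from the launch point:
Charlie 13.044°S, 91.225°W: 129.0 km
Bravo 11.279°S, 89.928°W: 121.0 km
Alpha 12.893°S, 90.443°W: 67.4 km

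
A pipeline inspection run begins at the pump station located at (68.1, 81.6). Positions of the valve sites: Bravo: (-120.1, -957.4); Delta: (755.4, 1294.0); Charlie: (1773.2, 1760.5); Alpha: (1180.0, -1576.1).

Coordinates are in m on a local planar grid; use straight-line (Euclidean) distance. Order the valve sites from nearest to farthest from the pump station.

Bravo, Delta, Alpha, Charlie

Computing each straight-line distance from (68.1, 81.6):
Bravo (-120.1, -957.4): 1055.9 m
Delta (755.4, 1294.0): 1393.7 m
Alpha (1180.0, -1576.1): 1996.1 m
Charlie (1773.2, 1760.5): 2392.9 m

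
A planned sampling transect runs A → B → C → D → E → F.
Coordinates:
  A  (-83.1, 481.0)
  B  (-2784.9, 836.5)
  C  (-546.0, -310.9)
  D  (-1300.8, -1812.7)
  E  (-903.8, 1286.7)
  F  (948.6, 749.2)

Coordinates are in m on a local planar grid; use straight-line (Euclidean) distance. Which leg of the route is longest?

Leg distances:
A→B: 2725.1 m
B→C: 2515.8 m
C→D: 1680.8 m
D→E: 3124.7 m
E→F: 1928.8 m
The longest leg is D–E at 3124.7 m.

D–E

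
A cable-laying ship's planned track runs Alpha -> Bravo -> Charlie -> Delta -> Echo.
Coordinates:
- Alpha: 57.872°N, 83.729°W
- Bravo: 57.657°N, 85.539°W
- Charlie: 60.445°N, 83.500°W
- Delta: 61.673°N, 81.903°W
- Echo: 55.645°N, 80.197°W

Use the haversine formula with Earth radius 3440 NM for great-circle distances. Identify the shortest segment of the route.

Leg distances:
Alpha→Bravo: 59.4 NM
Bravo→Charlie: 178.8 NM
Charlie→Delta: 87.1 NM
Delta→Echo: 365.8 NM
The shortest leg is Alpha–Bravo at 59.4 NM.

Alpha–Bravo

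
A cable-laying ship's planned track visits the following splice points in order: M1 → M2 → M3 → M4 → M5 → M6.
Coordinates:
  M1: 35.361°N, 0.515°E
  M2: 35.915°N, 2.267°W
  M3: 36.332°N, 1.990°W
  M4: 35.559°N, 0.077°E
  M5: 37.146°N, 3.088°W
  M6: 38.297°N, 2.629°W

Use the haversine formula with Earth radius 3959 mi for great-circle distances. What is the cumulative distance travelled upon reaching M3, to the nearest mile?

194 mi

Leg distances:
M1→M2: 160.8 mi  (cumulative 160.8 mi)
M2→M3: 32.7 mi  (cumulative 193.5 mi)
Cumulative distance at M3 ≈ 194 mi.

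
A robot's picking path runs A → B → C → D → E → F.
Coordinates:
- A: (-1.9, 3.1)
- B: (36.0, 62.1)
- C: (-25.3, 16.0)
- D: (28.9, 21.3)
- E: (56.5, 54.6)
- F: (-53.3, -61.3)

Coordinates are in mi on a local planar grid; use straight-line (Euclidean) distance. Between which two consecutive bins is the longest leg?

Leg distances:
A→B: 70.1 mi
B→C: 76.7 mi
C→D: 54.5 mi
D→E: 43.3 mi
E→F: 159.7 mi
The longest leg is E–F at 159.7 mi.

E–F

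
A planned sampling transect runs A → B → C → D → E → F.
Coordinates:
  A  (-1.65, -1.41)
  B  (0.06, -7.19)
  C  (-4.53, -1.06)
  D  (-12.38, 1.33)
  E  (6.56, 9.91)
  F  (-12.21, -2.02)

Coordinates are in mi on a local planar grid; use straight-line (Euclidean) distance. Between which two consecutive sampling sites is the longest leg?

E–F

Leg distances:
A→B: 6.0 mi
B→C: 7.7 mi
C→D: 8.2 mi
D→E: 20.8 mi
E→F: 22.2 mi
The longest leg is E–F at 22.2 mi.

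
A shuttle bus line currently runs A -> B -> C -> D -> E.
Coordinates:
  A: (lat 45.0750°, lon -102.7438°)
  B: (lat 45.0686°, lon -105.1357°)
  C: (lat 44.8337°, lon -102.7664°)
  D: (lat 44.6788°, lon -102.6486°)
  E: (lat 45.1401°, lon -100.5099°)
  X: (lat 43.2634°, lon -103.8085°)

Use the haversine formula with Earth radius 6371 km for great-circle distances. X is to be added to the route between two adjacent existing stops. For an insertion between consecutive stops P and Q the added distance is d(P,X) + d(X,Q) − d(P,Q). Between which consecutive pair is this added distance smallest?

between B and C

Added distance for inserting X between each consecutive pair:
A–B: 257.7 km
B–C: 232.1 km
C–D: 356.6 km
D–E: 342.3 km
Smallest added distance is 232.1 km, inserting between B and C.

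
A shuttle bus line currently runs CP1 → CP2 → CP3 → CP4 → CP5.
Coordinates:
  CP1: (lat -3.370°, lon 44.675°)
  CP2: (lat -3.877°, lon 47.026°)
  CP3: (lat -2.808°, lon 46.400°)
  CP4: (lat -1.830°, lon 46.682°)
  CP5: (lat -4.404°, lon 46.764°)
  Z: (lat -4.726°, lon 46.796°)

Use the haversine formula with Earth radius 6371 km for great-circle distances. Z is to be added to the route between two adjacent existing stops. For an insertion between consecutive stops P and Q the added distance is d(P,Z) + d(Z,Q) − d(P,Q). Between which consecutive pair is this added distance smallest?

between CP4 and CP5

Added distance for inserting Z between each consecutive pair:
CP1–CP2: 110.3 km
CP2–CP3: 177.9 km
CP3–CP4: 426.8 km
CP4–CP5: 71.9 km
Smallest added distance is 71.9 km, inserting between CP4 and CP5.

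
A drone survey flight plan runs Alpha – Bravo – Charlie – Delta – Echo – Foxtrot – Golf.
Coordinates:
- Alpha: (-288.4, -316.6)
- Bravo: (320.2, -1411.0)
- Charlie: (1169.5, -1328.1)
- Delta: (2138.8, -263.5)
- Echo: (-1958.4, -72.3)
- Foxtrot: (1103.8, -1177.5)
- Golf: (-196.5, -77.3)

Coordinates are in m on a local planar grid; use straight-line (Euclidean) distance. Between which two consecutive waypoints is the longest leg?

Delta–Echo

Leg distances:
Alpha→Bravo: 1252.2 m
Bravo→Charlie: 853.3 m
Charlie→Delta: 1439.8 m
Delta→Echo: 4101.7 m
Echo→Foxtrot: 3255.5 m
Foxtrot→Golf: 1703.3 m
The longest leg is Delta–Echo at 4101.7 m.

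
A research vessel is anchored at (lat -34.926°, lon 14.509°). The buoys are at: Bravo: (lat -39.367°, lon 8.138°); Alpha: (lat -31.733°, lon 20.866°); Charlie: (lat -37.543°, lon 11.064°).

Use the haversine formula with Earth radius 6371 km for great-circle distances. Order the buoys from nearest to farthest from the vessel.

Computing each great-circle distance from (lat -34.926°, lon 14.509°):
Charlie (lat -37.543°, lon 11.064°): 424.4 km
Alpha (lat -31.733°, lon 20.866°): 688.9 km
Bravo (lat -39.367°, lon 8.138°): 749.8 km

Charlie, Alpha, Bravo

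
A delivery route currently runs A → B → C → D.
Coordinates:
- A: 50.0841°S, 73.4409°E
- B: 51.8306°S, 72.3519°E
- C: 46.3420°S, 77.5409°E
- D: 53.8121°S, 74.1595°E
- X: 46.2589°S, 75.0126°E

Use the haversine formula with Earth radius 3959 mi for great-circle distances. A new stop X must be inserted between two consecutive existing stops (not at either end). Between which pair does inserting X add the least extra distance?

between B and C

Added distance for inserting X between each consecutive pair:
A–B: 547.7 mi
B–C: 78.4 mi
C–D: 106.8 mi
Smallest added distance is 78.4 mi, inserting between B and C.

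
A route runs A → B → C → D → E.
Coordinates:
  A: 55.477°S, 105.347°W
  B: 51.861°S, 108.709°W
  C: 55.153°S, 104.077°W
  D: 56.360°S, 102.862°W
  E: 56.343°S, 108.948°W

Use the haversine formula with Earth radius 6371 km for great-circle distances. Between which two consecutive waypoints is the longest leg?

B–C

Leg distances:
A→B: 458.9 km
B→C: 477.1 km
C→D: 154.2 km
D→E: 374.9 km
The longest leg is B–C at 477.1 km.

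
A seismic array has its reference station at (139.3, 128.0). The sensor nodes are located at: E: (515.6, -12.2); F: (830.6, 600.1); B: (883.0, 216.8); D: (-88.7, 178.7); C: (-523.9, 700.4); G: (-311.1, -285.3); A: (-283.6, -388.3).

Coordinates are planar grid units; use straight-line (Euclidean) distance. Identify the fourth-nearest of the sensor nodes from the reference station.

A

Distances from the reference station ((139.3, 128.0)):
D: 233.6
E: 401.6
G: 611.3
A: 667.4
B: 749.0
F: 837.1
C: 876.1
The fourth-nearest is A at 667.4.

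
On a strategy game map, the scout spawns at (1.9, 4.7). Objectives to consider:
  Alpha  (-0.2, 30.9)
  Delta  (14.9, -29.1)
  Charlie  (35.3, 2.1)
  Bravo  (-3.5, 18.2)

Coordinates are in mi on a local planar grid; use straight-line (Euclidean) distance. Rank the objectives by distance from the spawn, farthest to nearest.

Distance from the spawn at (1.9, 4.7) to each:
Delta (14.9, -29.1): 36.2 mi
Charlie (35.3, 2.1): 33.5 mi
Alpha (-0.2, 30.9): 26.3 mi
Bravo (-3.5, 18.2): 14.5 mi

Delta, Charlie, Alpha, Bravo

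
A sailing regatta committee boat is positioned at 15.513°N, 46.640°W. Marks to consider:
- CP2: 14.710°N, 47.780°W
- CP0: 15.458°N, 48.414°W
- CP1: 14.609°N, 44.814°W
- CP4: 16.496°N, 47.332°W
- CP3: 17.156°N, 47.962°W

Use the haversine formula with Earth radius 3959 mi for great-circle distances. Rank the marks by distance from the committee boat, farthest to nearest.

CP3, CP1, CP0, CP2, CP4

Distances from the committee boat:
CP3 17.156°N, 47.962°W: 143.4 mi
CP1 14.609°N, 44.814°W: 136.9 mi
CP0 15.458°N, 48.414°W: 118.2 mi
CP2 14.710°N, 47.780°W: 94.1 mi
CP4 16.496°N, 47.332°W: 82.0 mi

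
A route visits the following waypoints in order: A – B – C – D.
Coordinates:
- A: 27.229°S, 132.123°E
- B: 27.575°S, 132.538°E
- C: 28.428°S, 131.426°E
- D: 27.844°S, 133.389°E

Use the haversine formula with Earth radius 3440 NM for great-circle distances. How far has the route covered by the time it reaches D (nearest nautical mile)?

Leg distances:
A→B: 30.3 NM  (cumulative 30.3 NM)
B→C: 78.1 NM  (cumulative 108.4 NM)
C→D: 109.7 NM  (cumulative 218.1 NM)
Cumulative distance at D ≈ 218 NM.

218 NM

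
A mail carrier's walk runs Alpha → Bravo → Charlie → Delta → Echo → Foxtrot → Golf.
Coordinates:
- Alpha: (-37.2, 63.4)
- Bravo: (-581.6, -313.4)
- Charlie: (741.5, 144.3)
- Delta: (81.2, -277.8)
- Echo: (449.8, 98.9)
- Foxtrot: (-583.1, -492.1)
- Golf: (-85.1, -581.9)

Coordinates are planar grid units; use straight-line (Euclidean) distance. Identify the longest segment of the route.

Leg distances:
Alpha→Bravo: 662.1
Bravo→Charlie: 1400.0
Charlie→Delta: 783.7
Delta→Echo: 527.0
Echo→Foxtrot: 1190.0
Foxtrot→Golf: 506.0
The longest leg is Bravo–Charlie at 1400.0.

Bravo–Charlie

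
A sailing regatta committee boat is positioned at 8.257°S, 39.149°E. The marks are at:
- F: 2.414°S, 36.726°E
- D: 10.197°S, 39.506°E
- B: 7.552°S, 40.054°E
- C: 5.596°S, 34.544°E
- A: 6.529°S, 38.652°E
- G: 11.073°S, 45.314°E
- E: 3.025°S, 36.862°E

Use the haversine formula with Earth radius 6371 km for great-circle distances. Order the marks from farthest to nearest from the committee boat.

Computing each great-circle distance from 8.257°S, 39.149°E:
G 11.073°S, 45.314°E: 744.7 km
F 2.414°S, 36.726°E: 702.9 km
E 3.025°S, 36.862°E: 634.4 km
C 5.596°S, 34.544°E: 588.1 km
D 10.197°S, 39.506°E: 219.2 km
A 6.529°S, 38.652°E: 199.8 km
B 7.552°S, 40.054°E: 126.8 km

G, F, E, C, D, A, B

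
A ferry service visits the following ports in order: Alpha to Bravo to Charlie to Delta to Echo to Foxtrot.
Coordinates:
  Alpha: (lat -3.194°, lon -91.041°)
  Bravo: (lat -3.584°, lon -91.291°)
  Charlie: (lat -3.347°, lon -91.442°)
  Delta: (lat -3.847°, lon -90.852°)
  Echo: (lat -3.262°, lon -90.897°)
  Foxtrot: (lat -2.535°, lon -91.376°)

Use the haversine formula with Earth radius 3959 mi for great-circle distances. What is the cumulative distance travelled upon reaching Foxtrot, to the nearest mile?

Leg distances:
Alpha→Bravo: 32.0 mi  (cumulative 32.0 mi)
Bravo→Charlie: 19.4 mi  (cumulative 51.4 mi)
Charlie→Delta: 53.4 mi  (cumulative 104.8 mi)
Delta→Echo: 40.5 mi  (cumulative 145.3 mi)
Echo→Foxtrot: 60.1 mi  (cumulative 205.5 mi)
Cumulative distance at Foxtrot ≈ 205 mi.

205 mi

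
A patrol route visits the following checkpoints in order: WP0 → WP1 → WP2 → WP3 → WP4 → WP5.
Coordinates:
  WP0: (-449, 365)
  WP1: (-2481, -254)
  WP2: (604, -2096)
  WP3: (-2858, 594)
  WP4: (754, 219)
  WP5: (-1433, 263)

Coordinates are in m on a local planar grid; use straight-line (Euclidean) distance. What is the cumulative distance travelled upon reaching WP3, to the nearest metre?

10102 m

Leg distances:
WP0→WP1: 2124.2 m  (cumulative 2124.2 m)
WP1→WP2: 3593.1 m  (cumulative 5717.3 m)
WP2→WP3: 4384.2 m  (cumulative 10101.5 m)
Cumulative distance at WP3 ≈ 10102 m.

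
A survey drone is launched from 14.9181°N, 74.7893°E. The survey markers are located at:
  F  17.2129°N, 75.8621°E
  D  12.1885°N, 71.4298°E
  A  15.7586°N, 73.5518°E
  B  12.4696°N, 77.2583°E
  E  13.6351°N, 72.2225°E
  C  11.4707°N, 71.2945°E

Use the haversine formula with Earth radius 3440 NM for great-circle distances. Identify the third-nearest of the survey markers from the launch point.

E

Distance to each, sorted:
A: 87.6 NM
F: 151.0 NM
E: 168.0 NM
B: 205.8 NM
D: 255.5 NM
C: 290.8 NM
The third-nearest is E at 168.0 NM.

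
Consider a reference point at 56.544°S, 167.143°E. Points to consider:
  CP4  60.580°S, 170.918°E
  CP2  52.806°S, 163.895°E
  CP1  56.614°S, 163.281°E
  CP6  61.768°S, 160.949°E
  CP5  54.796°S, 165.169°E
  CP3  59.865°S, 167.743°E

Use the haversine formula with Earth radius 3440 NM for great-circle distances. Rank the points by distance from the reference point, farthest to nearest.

CP6, CP4, CP2, CP3, CP1, CP5

Distance from the reference point at 56.544°S, 167.143°E to each:
CP6 61.768°S, 160.949°E: 366.7 NM
CP4 60.580°S, 170.918°E: 269.5 NM
CP2 52.806°S, 163.895°E: 251.1 NM
CP3 59.865°S, 167.743°E: 200.3 NM
CP1 56.614°S, 163.281°E: 127.8 NM
CP5 54.796°S, 165.169°E: 124.4 NM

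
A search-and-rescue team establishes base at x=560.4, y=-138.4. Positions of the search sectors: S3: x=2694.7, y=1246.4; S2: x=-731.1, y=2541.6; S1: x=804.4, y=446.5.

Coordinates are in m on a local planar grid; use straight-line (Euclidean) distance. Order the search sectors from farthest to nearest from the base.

S2, S3, S1

Computing each straight-line distance from x=560.4, y=-138.4:
S2 x=-731.1, y=2541.6: 2975.0 m
S3 x=2694.7, y=1246.4: 2544.2 m
S1 x=804.4, y=446.5: 633.8 m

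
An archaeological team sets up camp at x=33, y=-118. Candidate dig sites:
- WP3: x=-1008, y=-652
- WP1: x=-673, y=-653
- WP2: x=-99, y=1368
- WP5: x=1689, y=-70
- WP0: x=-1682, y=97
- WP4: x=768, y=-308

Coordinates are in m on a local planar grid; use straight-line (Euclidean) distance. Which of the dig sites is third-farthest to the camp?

WP2

Distance to each, sorted:
WP0: 1728.4 m
WP5: 1656.7 m
WP2: 1491.9 m
WP3: 1170.0 m
WP1: 885.8 m
WP4: 759.2 m
The third-farthest is WP2 at 1491.9 m.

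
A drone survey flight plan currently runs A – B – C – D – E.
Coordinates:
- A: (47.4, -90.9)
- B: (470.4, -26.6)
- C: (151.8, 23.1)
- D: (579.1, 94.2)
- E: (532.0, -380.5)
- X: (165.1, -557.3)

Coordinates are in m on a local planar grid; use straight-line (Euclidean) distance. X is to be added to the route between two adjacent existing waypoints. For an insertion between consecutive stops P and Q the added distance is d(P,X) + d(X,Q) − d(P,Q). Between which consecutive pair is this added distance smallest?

Added distance for inserting X between each consecutive pair:
A–B: 665.4 m
B–C: 870.3 m
C–D: 919.3 m
D–E: 702.2 m
Smallest added distance is 665.4 m, inserting between A and B.

between A and B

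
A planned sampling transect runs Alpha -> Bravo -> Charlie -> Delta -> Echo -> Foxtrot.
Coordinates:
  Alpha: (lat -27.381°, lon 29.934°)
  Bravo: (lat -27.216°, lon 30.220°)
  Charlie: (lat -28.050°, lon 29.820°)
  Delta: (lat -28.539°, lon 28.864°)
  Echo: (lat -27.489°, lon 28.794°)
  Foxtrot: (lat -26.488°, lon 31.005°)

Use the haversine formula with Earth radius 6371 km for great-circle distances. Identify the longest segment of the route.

Echo–Foxtrot

Leg distances:
Alpha→Bravo: 33.7 km
Bravo→Charlie: 100.8 km
Charlie→Delta: 108.2 km
Delta→Echo: 117.0 km
Echo→Foxtrot: 245.7 km
The longest leg is Echo–Foxtrot at 245.7 km.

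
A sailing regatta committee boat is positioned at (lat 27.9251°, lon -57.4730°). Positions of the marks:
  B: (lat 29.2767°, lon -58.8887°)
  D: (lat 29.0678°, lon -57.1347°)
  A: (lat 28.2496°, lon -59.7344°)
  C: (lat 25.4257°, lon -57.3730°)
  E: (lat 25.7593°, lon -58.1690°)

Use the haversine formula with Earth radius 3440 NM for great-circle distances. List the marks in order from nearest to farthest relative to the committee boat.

D, B, A, E, C

Distance from the committee boat at (lat 27.9251°, lon -57.4730°) to each:
D (lat 29.0678°, lon -57.1347°): 70.9 NM
B (lat 29.2767°, lon -58.8887°): 110.2 NM
A (lat 28.2496°, lon -59.7344°): 121.4 NM
E (lat 25.7593°, lon -58.1690°): 135.3 NM
C (lat 25.4257°, lon -57.3730°): 150.2 NM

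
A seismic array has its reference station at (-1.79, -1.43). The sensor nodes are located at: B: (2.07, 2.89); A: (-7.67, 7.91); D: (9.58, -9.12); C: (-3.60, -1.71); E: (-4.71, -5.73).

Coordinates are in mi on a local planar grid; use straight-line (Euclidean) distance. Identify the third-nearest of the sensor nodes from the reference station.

B

Distances from the reference station ((-1.79, -1.43)):
C: 1.8 mi
E: 5.2 mi
B: 5.8 mi
A: 11.0 mi
D: 13.7 mi
The third-nearest is B at 5.8 mi.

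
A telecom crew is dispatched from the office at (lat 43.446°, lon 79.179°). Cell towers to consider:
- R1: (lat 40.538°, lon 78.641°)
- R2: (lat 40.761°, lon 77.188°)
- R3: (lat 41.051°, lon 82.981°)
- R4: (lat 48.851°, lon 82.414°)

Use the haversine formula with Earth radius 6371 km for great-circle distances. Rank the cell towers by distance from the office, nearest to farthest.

Distance from the office at (lat 43.446°, lon 79.179°) to each:
R1 (lat 40.538°, lon 78.641°): 326.4 km
R2 (lat 40.761°, lon 77.188°): 340.7 km
R3 (lat 41.051°, lon 82.981°): 410.8 km
R4 (lat 48.851°, lon 82.414°): 650.5 km

R1, R2, R3, R4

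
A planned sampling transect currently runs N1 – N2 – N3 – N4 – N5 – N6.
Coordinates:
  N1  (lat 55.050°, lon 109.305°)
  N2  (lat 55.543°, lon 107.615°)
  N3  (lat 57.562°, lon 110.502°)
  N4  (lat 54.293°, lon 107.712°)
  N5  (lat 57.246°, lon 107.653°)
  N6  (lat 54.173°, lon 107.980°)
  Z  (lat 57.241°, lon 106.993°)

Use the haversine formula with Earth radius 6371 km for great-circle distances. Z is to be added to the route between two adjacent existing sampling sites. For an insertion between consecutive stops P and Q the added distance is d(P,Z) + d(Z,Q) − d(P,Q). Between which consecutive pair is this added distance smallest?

Added distance for inserting Z between each consecutive pair:
N1–N2: 355.0 km
N2–N3: 120.0 km
N3–N4: 141.2 km
N4–N5: 42.2 km
N5–N6: 44.1 km
Smallest added distance is 42.2 km, inserting between N4 and N5.

between N4 and N5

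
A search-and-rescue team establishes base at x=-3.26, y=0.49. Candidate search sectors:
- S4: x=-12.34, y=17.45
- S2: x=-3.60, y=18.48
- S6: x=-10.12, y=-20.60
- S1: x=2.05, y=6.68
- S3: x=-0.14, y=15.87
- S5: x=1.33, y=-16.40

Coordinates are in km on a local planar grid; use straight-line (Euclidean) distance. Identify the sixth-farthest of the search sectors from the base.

Distances from the base (x=-3.26, y=0.49):
S6: 22.2 km
S4: 19.2 km
S2: 18.0 km
S5: 17.5 km
S3: 15.7 km
S1: 8.2 km
The sixth-farthest is S1 at 8.2 km.

S1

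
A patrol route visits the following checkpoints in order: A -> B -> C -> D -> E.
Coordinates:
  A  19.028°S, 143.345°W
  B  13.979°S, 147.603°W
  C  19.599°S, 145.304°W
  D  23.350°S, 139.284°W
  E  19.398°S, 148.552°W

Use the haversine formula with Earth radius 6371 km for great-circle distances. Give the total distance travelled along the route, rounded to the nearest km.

Leg distances:
A→B: 721.9 km  (cumulative 721.9 km)
B→C: 671.1 km  (cumulative 1393.0 km)
C→D: 749.5 km  (cumulative 2142.5 km)
D→E: 1055.1 km  (cumulative 3197.6 km)
Total route length ≈ 3198 km.

3198 km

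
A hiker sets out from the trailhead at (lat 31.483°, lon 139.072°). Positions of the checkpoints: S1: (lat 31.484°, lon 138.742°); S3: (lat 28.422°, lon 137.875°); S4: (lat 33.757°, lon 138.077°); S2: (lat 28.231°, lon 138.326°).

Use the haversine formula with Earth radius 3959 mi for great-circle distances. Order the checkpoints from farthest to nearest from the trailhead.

S2, S3, S4, S1

Distance from the trailhead at (lat 31.483°, lon 139.072°) to each:
S2 (lat 28.231°, lon 138.326°): 229.1 mi
S3 (lat 28.422°, lon 137.875°): 223.3 mi
S4 (lat 33.757°, lon 138.077°): 167.5 mi
S1 (lat 31.484°, lon 138.742°): 19.4 mi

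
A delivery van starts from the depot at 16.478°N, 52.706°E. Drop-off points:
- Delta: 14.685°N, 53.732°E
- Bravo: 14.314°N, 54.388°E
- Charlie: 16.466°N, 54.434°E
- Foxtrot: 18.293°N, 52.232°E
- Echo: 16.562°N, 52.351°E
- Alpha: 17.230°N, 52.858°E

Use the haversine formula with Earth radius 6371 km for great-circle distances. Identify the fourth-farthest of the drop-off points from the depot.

Distances from the depot (16.478°N, 52.706°E):
Bravo: 300.7 km
Delta: 227.7 km
Foxtrot: 208.0 km
Charlie: 184.3 km
Alpha: 85.2 km
Echo: 39.0 km
The fourth-farthest is Charlie at 184.3 km.

Charlie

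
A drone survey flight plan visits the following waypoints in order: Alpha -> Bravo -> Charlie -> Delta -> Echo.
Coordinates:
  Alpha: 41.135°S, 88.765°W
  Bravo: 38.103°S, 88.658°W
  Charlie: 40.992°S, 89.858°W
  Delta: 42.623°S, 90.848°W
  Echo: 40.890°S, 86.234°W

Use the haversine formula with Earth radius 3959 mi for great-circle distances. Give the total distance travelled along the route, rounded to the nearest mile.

809 mi

Leg distances:
Alpha→Bravo: 209.6 mi  (cumulative 209.6 mi)
Bravo→Charlie: 209.6 mi  (cumulative 419.2 mi)
Charlie→Delta: 123.7 mi  (cumulative 542.9 mi)
Delta→Echo: 266.2 mi  (cumulative 809.1 mi)
Total route length ≈ 809 mi.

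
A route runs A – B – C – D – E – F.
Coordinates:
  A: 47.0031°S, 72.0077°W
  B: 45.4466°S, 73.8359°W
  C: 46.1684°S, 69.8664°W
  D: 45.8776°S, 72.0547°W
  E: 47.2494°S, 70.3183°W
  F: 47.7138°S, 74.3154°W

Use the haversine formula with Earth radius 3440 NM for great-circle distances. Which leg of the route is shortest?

Leg distances:
A→B: 120.4 NM
B→C: 171.7 NM
C→D: 92.9 NM
D→E: 109.2 NM
E→F: 164.5 NM
The shortest leg is C–D at 92.9 NM.

C–D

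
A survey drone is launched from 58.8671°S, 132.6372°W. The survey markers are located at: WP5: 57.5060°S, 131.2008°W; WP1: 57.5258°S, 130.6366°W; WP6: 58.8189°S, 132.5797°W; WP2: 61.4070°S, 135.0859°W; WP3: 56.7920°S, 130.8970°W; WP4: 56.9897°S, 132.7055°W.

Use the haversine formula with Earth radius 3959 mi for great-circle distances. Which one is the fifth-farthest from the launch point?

WP5

Distances from the launch point (58.8671°S, 132.6372°W):
WP2: 194.6 mi
WP3: 157.0 mi
WP4: 129.7 mi
WP1: 117.9 mi
WP5: 107.6 mi
WP6: 3.9 mi
The fifth-farthest is WP5 at 107.6 mi.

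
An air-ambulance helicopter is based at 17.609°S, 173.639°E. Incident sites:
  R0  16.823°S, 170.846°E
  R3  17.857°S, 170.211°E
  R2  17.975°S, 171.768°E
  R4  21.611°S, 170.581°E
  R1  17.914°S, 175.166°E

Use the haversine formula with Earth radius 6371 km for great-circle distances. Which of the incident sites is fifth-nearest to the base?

Distances from the base (17.609°S, 173.639°E):
R1: 165.2 km
R2: 202.2 km
R0: 309.3 km
R3: 364.1 km
R4: 548.2 km
The fifth-nearest is R4 at 548.2 km.

R4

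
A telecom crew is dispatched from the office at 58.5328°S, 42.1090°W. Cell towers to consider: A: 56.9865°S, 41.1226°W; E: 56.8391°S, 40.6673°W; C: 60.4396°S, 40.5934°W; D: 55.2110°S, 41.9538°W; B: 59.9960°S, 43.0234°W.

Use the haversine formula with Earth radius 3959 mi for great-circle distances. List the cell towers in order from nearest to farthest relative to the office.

B, A, E, C, D

Distances from the office:
B 59.9960°S, 43.0234°W: 106.1 mi
A 56.9865°S, 41.1226°W: 112.9 mi
E 56.8391°S, 40.6673°W: 128.6 mi
C 60.4396°S, 40.5934°W: 142.1 mi
D 55.2110°S, 41.9538°W: 229.6 mi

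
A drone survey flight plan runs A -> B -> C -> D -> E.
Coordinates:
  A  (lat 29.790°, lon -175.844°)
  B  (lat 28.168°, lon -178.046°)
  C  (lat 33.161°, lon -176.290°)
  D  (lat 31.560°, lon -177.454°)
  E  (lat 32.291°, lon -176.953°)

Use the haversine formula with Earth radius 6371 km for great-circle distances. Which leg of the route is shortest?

D–E

Leg distances:
A→B: 280.0 km
B→C: 580.0 km
C→D: 208.9 km
D→E: 94.0 km
The shortest leg is D–E at 94.0 km.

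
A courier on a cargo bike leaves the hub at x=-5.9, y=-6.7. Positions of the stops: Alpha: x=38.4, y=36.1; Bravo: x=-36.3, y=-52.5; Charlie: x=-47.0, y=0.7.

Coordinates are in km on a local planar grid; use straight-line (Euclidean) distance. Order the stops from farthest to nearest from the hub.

Alpha, Bravo, Charlie

Computing each straight-line distance from x=-5.9, y=-6.7:
Alpha x=38.4, y=36.1: 61.6 km
Bravo x=-36.3, y=-52.5: 55.0 km
Charlie x=-47.0, y=0.7: 41.8 km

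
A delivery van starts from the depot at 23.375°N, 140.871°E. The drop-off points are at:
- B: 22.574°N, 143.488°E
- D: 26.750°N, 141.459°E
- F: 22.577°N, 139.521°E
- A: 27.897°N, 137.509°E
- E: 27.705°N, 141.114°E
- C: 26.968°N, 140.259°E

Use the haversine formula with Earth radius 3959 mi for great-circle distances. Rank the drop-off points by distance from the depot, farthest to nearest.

A, E, C, D, B, F

Distance from the depot at 23.375°N, 140.871°E to each:
A 27.897°N, 137.509°E: 376.1 mi
E 27.705°N, 141.114°E: 299.6 mi
C 26.968°N, 140.259°E: 251.2 mi
D 26.750°N, 141.459°E: 236.1 mi
B 22.574°N, 143.488°E: 175.4 mi
F 22.577°N, 139.521°E: 102.1 mi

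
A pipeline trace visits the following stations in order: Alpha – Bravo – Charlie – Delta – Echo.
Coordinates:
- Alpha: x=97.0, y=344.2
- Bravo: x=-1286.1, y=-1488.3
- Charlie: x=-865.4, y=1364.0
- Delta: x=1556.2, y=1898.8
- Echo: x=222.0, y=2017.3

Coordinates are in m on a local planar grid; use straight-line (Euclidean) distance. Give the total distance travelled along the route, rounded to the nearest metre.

Leg distances:
Alpha→Bravo: 2295.9 m  (cumulative 2295.9 m)
Bravo→Charlie: 2883.2 m  (cumulative 5179.0 m)
Charlie→Delta: 2480.0 m  (cumulative 7659.0 m)
Delta→Echo: 1339.5 m  (cumulative 8998.4 m)
Total route length ≈ 8998 m.

8998 m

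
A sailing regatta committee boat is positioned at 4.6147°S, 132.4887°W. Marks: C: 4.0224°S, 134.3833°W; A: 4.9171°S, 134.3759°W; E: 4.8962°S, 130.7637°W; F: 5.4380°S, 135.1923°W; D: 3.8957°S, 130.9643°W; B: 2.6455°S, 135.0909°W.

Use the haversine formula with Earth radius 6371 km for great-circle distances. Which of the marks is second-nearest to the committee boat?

Distance to each, sorted:
D: 187.0 km
E: 193.7 km
A: 211.8 km
C: 220.2 km
F: 313.1 km
B: 362.4 km
The second-nearest is E at 193.7 km.

E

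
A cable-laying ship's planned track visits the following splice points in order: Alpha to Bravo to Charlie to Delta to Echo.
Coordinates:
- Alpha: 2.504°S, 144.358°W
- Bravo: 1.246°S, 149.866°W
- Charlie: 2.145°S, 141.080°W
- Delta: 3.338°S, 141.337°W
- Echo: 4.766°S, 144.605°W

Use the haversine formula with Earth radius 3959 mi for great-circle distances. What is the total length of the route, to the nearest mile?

1330 mi

Leg distances:
Alpha→Bravo: 390.2 mi  (cumulative 390.2 mi)
Bravo→Charlie: 610.0 mi  (cumulative 1000.2 mi)
Charlie→Delta: 84.3 mi  (cumulative 1084.5 mi)
Delta→Echo: 245.9 mi  (cumulative 1330.4 mi)
Total route length ≈ 1330 mi.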